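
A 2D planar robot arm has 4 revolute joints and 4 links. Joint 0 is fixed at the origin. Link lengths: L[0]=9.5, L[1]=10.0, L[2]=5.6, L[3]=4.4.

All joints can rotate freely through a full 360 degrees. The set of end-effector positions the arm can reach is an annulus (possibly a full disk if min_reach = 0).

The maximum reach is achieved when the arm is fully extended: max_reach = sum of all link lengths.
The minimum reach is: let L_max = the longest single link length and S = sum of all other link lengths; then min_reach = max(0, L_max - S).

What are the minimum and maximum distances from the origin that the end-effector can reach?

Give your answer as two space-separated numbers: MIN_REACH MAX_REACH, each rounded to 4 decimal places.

Link lengths: [9.5, 10.0, 5.6, 4.4]
max_reach = 9.5 + 10 + 5.6 + 4.4 = 29.5
L_max = max([9.5, 10.0, 5.6, 4.4]) = 10
S (sum of others) = 29.5 - 10 = 19.5
min_reach = max(0, 10 - 19.5) = max(0, -9.5) = 0

Answer: 0.0000 29.5000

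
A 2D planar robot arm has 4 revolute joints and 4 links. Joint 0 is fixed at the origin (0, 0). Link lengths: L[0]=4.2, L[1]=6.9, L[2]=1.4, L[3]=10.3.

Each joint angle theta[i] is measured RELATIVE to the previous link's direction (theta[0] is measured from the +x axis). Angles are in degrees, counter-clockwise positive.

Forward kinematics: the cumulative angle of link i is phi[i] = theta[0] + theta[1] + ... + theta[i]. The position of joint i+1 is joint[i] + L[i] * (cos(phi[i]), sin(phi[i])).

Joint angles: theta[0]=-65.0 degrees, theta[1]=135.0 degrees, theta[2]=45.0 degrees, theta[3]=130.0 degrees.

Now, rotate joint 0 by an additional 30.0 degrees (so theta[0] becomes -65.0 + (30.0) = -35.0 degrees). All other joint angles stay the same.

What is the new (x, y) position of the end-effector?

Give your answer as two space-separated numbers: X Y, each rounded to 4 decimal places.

Answer: 1.9932 -5.0716

Derivation:
joint[0] = (0.0000, 0.0000)  (base)
link 0: phi[0] = -35 = -35 deg
  cos(-35 deg) = 0.8192, sin(-35 deg) = -0.5736
  joint[1] = (0.0000, 0.0000) + 4.2 * (0.8192, -0.5736) = (0.0000 + 3.4404, 0.0000 + -2.4090) = (3.4404, -2.4090)
link 1: phi[1] = -35 + 135 = 100 deg
  cos(100 deg) = -0.1736, sin(100 deg) = 0.9848
  joint[2] = (3.4404, -2.4090) + 6.9 * (-0.1736, 0.9848) = (3.4404 + -1.1982, -2.4090 + 6.7952) = (2.2423, 4.3862)
link 2: phi[2] = -35 + 135 + 45 = 145 deg
  cos(145 deg) = -0.8192, sin(145 deg) = 0.5736
  joint[3] = (2.2423, 4.3862) + 1.4 * (-0.8192, 0.5736) = (2.2423 + -1.1468, 4.3862 + 0.8030) = (1.0955, 5.1892)
link 3: phi[3] = -35 + 135 + 45 + 130 = 275 deg
  cos(275 deg) = 0.0872, sin(275 deg) = -0.9962
  joint[4] = (1.0955, 5.1892) + 10.3 * (0.0872, -0.9962) = (1.0955 + 0.8977, 5.1892 + -10.2608) = (1.9932, -5.0716)
End effector: (1.9932, -5.0716)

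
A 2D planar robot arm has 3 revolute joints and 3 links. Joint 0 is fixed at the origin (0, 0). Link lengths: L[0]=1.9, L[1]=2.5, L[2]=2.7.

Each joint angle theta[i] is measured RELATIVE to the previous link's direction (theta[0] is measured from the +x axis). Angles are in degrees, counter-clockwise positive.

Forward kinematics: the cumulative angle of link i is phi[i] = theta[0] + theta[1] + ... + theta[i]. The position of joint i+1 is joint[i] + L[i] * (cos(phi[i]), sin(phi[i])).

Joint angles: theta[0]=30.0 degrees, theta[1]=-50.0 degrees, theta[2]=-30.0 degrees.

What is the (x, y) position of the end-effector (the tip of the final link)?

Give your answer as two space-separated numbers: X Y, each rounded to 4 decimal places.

Answer: 5.7302 -1.9734

Derivation:
joint[0] = (0.0000, 0.0000)  (base)
link 0: phi[0] = 30 = 30 deg
  cos(30 deg) = 0.8660, sin(30 deg) = 0.5000
  joint[1] = (0.0000, 0.0000) + 1.9 * (0.8660, 0.5000) = (0.0000 + 1.6454, 0.0000 + 0.9500) = (1.6454, 0.9500)
link 1: phi[1] = 30 + -50 = -20 deg
  cos(-20 deg) = 0.9397, sin(-20 deg) = -0.3420
  joint[2] = (1.6454, 0.9500) + 2.5 * (0.9397, -0.3420) = (1.6454 + 2.3492, 0.9500 + -0.8551) = (3.9947, 0.0949)
link 2: phi[2] = 30 + -50 + -30 = -50 deg
  cos(-50 deg) = 0.6428, sin(-50 deg) = -0.7660
  joint[3] = (3.9947, 0.0949) + 2.7 * (0.6428, -0.7660) = (3.9947 + 1.7355, 0.0949 + -2.0683) = (5.7302, -1.9734)
End effector: (5.7302, -1.9734)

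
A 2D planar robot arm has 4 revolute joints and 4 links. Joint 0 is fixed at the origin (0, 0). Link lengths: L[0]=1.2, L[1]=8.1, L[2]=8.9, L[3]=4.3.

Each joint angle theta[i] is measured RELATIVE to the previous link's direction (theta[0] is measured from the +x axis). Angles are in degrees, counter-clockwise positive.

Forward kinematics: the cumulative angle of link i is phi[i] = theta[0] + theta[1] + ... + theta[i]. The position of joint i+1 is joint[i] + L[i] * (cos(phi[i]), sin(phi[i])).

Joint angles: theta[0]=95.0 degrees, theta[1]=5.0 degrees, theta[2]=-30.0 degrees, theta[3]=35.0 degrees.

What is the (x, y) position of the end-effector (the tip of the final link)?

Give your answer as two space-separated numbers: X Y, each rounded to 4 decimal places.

Answer: 0.4199 21.6891

Derivation:
joint[0] = (0.0000, 0.0000)  (base)
link 0: phi[0] = 95 = 95 deg
  cos(95 deg) = -0.0872, sin(95 deg) = 0.9962
  joint[1] = (0.0000, 0.0000) + 1.2 * (-0.0872, 0.9962) = (0.0000 + -0.1046, 0.0000 + 1.1954) = (-0.1046, 1.1954)
link 1: phi[1] = 95 + 5 = 100 deg
  cos(100 deg) = -0.1736, sin(100 deg) = 0.9848
  joint[2] = (-0.1046, 1.1954) + 8.1 * (-0.1736, 0.9848) = (-0.1046 + -1.4066, 1.1954 + 7.9769) = (-1.5111, 9.1724)
link 2: phi[2] = 95 + 5 + -30 = 70 deg
  cos(70 deg) = 0.3420, sin(70 deg) = 0.9397
  joint[3] = (-1.5111, 9.1724) + 8.9 * (0.3420, 0.9397) = (-1.5111 + 3.0440, 9.1724 + 8.3633) = (1.5328, 17.5356)
link 3: phi[3] = 95 + 5 + -30 + 35 = 105 deg
  cos(105 deg) = -0.2588, sin(105 deg) = 0.9659
  joint[4] = (1.5328, 17.5356) + 4.3 * (-0.2588, 0.9659) = (1.5328 + -1.1129, 17.5356 + 4.1535) = (0.4199, 21.6891)
End effector: (0.4199, 21.6891)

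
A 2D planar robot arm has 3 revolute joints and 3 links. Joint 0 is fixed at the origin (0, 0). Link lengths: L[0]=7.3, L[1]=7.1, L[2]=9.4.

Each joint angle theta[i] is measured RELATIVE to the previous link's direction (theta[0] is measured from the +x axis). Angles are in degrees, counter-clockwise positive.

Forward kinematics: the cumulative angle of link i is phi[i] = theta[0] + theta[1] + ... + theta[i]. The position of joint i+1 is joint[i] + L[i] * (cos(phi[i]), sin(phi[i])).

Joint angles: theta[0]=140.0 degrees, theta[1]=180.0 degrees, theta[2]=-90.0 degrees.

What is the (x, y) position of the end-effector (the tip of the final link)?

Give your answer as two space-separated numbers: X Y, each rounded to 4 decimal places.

Answer: -6.1954 -7.0723

Derivation:
joint[0] = (0.0000, 0.0000)  (base)
link 0: phi[0] = 140 = 140 deg
  cos(140 deg) = -0.7660, sin(140 deg) = 0.6428
  joint[1] = (0.0000, 0.0000) + 7.3 * (-0.7660, 0.6428) = (0.0000 + -5.5921, 0.0000 + 4.6923) = (-5.5921, 4.6923)
link 1: phi[1] = 140 + 180 = 320 deg
  cos(320 deg) = 0.7660, sin(320 deg) = -0.6428
  joint[2] = (-5.5921, 4.6923) + 7.1 * (0.7660, -0.6428) = (-5.5921 + 5.4389, 4.6923 + -4.5638) = (-0.1532, 0.1286)
link 2: phi[2] = 140 + 180 + -90 = 230 deg
  cos(230 deg) = -0.6428, sin(230 deg) = -0.7660
  joint[3] = (-0.1532, 0.1286) + 9.4 * (-0.6428, -0.7660) = (-0.1532 + -6.0422, 0.1286 + -7.2008) = (-6.1954, -7.0723)
End effector: (-6.1954, -7.0723)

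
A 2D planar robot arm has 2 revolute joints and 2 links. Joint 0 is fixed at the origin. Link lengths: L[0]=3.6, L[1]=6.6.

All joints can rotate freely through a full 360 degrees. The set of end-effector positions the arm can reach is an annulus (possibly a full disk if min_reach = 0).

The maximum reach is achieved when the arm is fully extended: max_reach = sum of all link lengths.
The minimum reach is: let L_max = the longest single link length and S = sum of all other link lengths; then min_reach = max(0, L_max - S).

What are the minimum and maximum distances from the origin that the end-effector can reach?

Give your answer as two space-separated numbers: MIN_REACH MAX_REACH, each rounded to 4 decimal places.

Link lengths: [3.6, 6.6]
max_reach = 3.6 + 6.6 = 10.2
L_max = max([3.6, 6.6]) = 6.6
S (sum of others) = 10.2 - 6.6 = 3.6
min_reach = max(0, 6.6 - 3.6) = max(0, 3) = 3

Answer: 3.0000 10.2000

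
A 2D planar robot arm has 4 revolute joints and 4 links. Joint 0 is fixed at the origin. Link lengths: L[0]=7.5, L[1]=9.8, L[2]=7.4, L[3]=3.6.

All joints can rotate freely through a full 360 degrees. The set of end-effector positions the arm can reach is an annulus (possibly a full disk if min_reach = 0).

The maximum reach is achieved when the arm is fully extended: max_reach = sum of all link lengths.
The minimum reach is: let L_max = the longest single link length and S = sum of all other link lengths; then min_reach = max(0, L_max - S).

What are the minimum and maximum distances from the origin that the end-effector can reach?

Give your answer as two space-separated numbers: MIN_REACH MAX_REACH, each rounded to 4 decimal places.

Link lengths: [7.5, 9.8, 7.4, 3.6]
max_reach = 7.5 + 9.8 + 7.4 + 3.6 = 28.3
L_max = max([7.5, 9.8, 7.4, 3.6]) = 9.8
S (sum of others) = 28.3 - 9.8 = 18.5
min_reach = max(0, 9.8 - 18.5) = max(0, -8.7) = 0

Answer: 0.0000 28.3000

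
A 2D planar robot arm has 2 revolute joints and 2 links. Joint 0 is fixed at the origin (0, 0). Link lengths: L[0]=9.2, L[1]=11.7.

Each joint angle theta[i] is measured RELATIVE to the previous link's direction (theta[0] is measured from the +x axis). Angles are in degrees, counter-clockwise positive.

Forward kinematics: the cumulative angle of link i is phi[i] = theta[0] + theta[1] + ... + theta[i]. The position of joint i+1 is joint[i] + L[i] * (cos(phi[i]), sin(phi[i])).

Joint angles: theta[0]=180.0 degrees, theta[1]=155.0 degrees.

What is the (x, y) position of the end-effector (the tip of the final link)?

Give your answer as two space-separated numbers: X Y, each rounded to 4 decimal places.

Answer: 1.4038 -4.9446

Derivation:
joint[0] = (0.0000, 0.0000)  (base)
link 0: phi[0] = 180 = 180 deg
  cos(180 deg) = -1.0000, sin(180 deg) = 0.0000
  joint[1] = (0.0000, 0.0000) + 9.2 * (-1.0000, 0.0000) = (0.0000 + -9.2000, 0.0000 + 0.0000) = (-9.2000, 0.0000)
link 1: phi[1] = 180 + 155 = 335 deg
  cos(335 deg) = 0.9063, sin(335 deg) = -0.4226
  joint[2] = (-9.2000, 0.0000) + 11.7 * (0.9063, -0.4226) = (-9.2000 + 10.6038, 0.0000 + -4.9446) = (1.4038, -4.9446)
End effector: (1.4038, -4.9446)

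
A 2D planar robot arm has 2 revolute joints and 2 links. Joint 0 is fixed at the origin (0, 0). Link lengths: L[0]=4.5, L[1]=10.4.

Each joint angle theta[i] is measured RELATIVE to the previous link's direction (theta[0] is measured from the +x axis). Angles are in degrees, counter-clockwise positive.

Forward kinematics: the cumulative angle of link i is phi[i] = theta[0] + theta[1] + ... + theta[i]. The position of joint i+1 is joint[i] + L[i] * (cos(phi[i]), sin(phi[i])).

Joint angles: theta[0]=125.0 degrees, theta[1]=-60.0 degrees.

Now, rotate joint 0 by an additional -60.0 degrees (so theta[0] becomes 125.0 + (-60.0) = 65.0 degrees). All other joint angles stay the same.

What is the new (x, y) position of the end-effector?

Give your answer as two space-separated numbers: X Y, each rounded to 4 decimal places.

Answer: 12.2622 4.9848

Derivation:
joint[0] = (0.0000, 0.0000)  (base)
link 0: phi[0] = 65 = 65 deg
  cos(65 deg) = 0.4226, sin(65 deg) = 0.9063
  joint[1] = (0.0000, 0.0000) + 4.5 * (0.4226, 0.9063) = (0.0000 + 1.9018, 0.0000 + 4.0784) = (1.9018, 4.0784)
link 1: phi[1] = 65 + -60 = 5 deg
  cos(5 deg) = 0.9962, sin(5 deg) = 0.0872
  joint[2] = (1.9018, 4.0784) + 10.4 * (0.9962, 0.0872) = (1.9018 + 10.3604, 4.0784 + 0.9064) = (12.2622, 4.9848)
End effector: (12.2622, 4.9848)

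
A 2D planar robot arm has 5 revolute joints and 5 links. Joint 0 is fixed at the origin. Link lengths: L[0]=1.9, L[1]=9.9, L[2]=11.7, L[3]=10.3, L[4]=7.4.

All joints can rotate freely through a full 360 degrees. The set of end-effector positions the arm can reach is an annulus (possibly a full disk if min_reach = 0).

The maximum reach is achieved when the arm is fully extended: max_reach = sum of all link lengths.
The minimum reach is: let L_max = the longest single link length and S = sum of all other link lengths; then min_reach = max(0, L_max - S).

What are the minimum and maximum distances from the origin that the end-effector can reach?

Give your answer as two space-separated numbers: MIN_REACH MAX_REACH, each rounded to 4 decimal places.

Answer: 0.0000 41.2000

Derivation:
Link lengths: [1.9, 9.9, 11.7, 10.3, 7.4]
max_reach = 1.9 + 9.9 + 11.7 + 10.3 + 7.4 = 41.2
L_max = max([1.9, 9.9, 11.7, 10.3, 7.4]) = 11.7
S (sum of others) = 41.2 - 11.7 = 29.5
min_reach = max(0, 11.7 - 29.5) = max(0, -17.8) = 0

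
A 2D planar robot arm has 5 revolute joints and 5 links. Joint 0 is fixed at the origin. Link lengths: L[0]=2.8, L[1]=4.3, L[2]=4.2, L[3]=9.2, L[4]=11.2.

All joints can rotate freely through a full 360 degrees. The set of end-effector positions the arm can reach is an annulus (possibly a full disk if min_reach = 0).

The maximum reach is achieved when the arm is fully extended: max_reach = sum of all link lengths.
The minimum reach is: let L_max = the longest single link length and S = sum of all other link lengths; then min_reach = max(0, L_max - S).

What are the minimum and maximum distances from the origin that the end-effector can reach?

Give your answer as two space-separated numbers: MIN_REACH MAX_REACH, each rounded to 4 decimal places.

Link lengths: [2.8, 4.3, 4.2, 9.2, 11.2]
max_reach = 2.8 + 4.3 + 4.2 + 9.2 + 11.2 = 31.7
L_max = max([2.8, 4.3, 4.2, 9.2, 11.2]) = 11.2
S (sum of others) = 31.7 - 11.2 = 20.5
min_reach = max(0, 11.2 - 20.5) = max(0, -9.3) = 0

Answer: 0.0000 31.7000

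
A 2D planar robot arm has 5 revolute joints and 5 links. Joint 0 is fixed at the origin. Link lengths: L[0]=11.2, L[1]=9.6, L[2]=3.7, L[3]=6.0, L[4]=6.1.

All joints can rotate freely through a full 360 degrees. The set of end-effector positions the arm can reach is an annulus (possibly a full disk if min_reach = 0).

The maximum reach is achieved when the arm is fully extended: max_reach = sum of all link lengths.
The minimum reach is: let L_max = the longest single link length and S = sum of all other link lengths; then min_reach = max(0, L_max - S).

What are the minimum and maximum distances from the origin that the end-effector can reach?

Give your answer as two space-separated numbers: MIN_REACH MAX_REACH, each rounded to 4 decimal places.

Link lengths: [11.2, 9.6, 3.7, 6.0, 6.1]
max_reach = 11.2 + 9.6 + 3.7 + 6 + 6.1 = 36.6
L_max = max([11.2, 9.6, 3.7, 6.0, 6.1]) = 11.2
S (sum of others) = 36.6 - 11.2 = 25.4
min_reach = max(0, 11.2 - 25.4) = max(0, -14.2) = 0

Answer: 0.0000 36.6000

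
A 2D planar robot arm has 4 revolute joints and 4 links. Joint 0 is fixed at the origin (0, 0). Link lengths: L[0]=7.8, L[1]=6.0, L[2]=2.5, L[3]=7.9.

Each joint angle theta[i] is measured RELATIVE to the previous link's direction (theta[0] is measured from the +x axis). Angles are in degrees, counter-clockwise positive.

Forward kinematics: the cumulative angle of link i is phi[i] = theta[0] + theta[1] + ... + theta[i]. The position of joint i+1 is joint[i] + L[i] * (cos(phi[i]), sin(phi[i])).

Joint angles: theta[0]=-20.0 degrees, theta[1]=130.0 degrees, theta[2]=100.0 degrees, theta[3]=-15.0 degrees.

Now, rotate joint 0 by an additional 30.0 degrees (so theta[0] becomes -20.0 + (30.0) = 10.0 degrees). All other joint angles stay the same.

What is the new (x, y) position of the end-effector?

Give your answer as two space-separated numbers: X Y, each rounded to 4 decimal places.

Answer: -3.7509 -2.5400

Derivation:
joint[0] = (0.0000, 0.0000)  (base)
link 0: phi[0] = 10 = 10 deg
  cos(10 deg) = 0.9848, sin(10 deg) = 0.1736
  joint[1] = (0.0000, 0.0000) + 7.8 * (0.9848, 0.1736) = (0.0000 + 7.6815, 0.0000 + 1.3545) = (7.6815, 1.3545)
link 1: phi[1] = 10 + 130 = 140 deg
  cos(140 deg) = -0.7660, sin(140 deg) = 0.6428
  joint[2] = (7.6815, 1.3545) + 6 * (-0.7660, 0.6428) = (7.6815 + -4.5963, 1.3545 + 3.8567) = (3.0852, 5.2112)
link 2: phi[2] = 10 + 130 + 100 = 240 deg
  cos(240 deg) = -0.5000, sin(240 deg) = -0.8660
  joint[3] = (3.0852, 5.2112) + 2.5 * (-0.5000, -0.8660) = (3.0852 + -1.2500, 5.2112 + -2.1651) = (1.8352, 3.0461)
link 3: phi[3] = 10 + 130 + 100 + -15 = 225 deg
  cos(225 deg) = -0.7071, sin(225 deg) = -0.7071
  joint[4] = (1.8352, 3.0461) + 7.9 * (-0.7071, -0.7071) = (1.8352 + -5.5861, 3.0461 + -5.5861) = (-3.7509, -2.5400)
End effector: (-3.7509, -2.5400)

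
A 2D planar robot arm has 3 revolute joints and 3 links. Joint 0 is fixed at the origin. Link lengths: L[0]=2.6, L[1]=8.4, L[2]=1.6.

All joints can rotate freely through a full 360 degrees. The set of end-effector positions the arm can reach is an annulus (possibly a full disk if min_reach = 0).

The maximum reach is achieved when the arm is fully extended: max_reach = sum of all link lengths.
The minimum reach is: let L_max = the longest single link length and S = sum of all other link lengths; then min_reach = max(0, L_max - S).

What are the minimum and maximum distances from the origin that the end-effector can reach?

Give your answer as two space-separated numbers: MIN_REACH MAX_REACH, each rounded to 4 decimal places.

Link lengths: [2.6, 8.4, 1.6]
max_reach = 2.6 + 8.4 + 1.6 = 12.6
L_max = max([2.6, 8.4, 1.6]) = 8.4
S (sum of others) = 12.6 - 8.4 = 4.2
min_reach = max(0, 8.4 - 4.2) = max(0, 4.2) = 4.2

Answer: 4.2000 12.6000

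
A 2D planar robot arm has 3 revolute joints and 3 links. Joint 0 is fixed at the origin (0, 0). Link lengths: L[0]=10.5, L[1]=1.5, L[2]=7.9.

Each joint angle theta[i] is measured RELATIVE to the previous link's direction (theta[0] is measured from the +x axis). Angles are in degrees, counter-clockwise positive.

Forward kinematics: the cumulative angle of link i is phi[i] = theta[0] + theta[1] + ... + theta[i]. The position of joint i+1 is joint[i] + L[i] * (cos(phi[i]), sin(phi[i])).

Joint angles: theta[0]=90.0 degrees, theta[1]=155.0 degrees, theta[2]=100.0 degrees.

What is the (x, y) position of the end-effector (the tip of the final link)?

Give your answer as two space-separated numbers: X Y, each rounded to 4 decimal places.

Answer: 6.9969 7.0959

Derivation:
joint[0] = (0.0000, 0.0000)  (base)
link 0: phi[0] = 90 = 90 deg
  cos(90 deg) = 0.0000, sin(90 deg) = 1.0000
  joint[1] = (0.0000, 0.0000) + 10.5 * (0.0000, 1.0000) = (0.0000 + 0.0000, 0.0000 + 10.5000) = (0.0000, 10.5000)
link 1: phi[1] = 90 + 155 = 245 deg
  cos(245 deg) = -0.4226, sin(245 deg) = -0.9063
  joint[2] = (0.0000, 10.5000) + 1.5 * (-0.4226, -0.9063) = (0.0000 + -0.6339, 10.5000 + -1.3595) = (-0.6339, 9.1405)
link 2: phi[2] = 90 + 155 + 100 = 345 deg
  cos(345 deg) = 0.9659, sin(345 deg) = -0.2588
  joint[3] = (-0.6339, 9.1405) + 7.9 * (0.9659, -0.2588) = (-0.6339 + 7.6308, 9.1405 + -2.0447) = (6.9969, 7.0959)
End effector: (6.9969, 7.0959)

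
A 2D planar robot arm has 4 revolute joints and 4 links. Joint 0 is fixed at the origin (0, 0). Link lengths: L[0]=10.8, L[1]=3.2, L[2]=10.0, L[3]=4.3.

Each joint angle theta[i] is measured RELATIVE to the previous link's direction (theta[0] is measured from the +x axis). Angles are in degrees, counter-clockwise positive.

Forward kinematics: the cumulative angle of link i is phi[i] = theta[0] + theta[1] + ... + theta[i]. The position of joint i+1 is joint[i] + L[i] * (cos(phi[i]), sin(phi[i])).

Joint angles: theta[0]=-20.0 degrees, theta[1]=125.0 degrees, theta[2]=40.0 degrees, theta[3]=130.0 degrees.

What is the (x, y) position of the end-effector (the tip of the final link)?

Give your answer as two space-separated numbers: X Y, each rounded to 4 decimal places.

joint[0] = (0.0000, 0.0000)  (base)
link 0: phi[0] = -20 = -20 deg
  cos(-20 deg) = 0.9397, sin(-20 deg) = -0.3420
  joint[1] = (0.0000, 0.0000) + 10.8 * (0.9397, -0.3420) = (0.0000 + 10.1487, 0.0000 + -3.6938) = (10.1487, -3.6938)
link 1: phi[1] = -20 + 125 = 105 deg
  cos(105 deg) = -0.2588, sin(105 deg) = 0.9659
  joint[2] = (10.1487, -3.6938) + 3.2 * (-0.2588, 0.9659) = (10.1487 + -0.8282, -3.6938 + 3.0910) = (9.3205, -0.6029)
link 2: phi[2] = -20 + 125 + 40 = 145 deg
  cos(145 deg) = -0.8192, sin(145 deg) = 0.5736
  joint[3] = (9.3205, -0.6029) + 10 * (-0.8192, 0.5736) = (9.3205 + -8.1915, -0.6029 + 5.7358) = (1.1289, 5.1329)
link 3: phi[3] = -20 + 125 + 40 + 130 = 275 deg
  cos(275 deg) = 0.0872, sin(275 deg) = -0.9962
  joint[4] = (1.1289, 5.1329) + 4.3 * (0.0872, -0.9962) = (1.1289 + 0.3748, 5.1329 + -4.2836) = (1.5037, 0.8493)
End effector: (1.5037, 0.8493)

Answer: 1.5037 0.8493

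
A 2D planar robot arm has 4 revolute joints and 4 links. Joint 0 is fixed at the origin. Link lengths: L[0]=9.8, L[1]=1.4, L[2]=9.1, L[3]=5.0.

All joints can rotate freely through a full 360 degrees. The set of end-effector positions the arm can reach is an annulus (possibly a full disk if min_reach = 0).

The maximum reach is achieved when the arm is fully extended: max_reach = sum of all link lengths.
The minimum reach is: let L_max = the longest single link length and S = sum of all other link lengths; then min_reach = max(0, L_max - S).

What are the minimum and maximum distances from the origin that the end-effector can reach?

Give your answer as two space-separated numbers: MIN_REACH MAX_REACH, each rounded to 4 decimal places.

Answer: 0.0000 25.3000

Derivation:
Link lengths: [9.8, 1.4, 9.1, 5.0]
max_reach = 9.8 + 1.4 + 9.1 + 5 = 25.3
L_max = max([9.8, 1.4, 9.1, 5.0]) = 9.8
S (sum of others) = 25.3 - 9.8 = 15.5
min_reach = max(0, 9.8 - 15.5) = max(0, -5.7) = 0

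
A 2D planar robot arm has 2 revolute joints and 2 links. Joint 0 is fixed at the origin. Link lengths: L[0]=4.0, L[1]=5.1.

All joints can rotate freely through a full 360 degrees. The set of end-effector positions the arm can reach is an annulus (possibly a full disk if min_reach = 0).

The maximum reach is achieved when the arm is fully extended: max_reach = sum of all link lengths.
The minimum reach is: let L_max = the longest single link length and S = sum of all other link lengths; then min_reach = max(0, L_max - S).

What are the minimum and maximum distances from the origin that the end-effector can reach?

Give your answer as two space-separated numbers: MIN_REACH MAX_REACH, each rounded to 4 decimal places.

Answer: 1.1000 9.1000

Derivation:
Link lengths: [4.0, 5.1]
max_reach = 4 + 5.1 = 9.1
L_max = max([4.0, 5.1]) = 5.1
S (sum of others) = 9.1 - 5.1 = 4
min_reach = max(0, 5.1 - 4) = max(0, 1.1) = 1.1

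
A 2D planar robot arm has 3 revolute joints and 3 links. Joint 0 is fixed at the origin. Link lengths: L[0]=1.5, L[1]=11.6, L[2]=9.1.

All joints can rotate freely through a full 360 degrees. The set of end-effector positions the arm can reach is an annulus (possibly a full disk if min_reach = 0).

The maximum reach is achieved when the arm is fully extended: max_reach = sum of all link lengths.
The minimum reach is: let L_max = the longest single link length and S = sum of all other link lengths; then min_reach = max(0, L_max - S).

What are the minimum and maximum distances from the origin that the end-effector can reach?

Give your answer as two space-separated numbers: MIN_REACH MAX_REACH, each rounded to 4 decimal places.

Answer: 1.0000 22.2000

Derivation:
Link lengths: [1.5, 11.6, 9.1]
max_reach = 1.5 + 11.6 + 9.1 = 22.2
L_max = max([1.5, 11.6, 9.1]) = 11.6
S (sum of others) = 22.2 - 11.6 = 10.6
min_reach = max(0, 11.6 - 10.6) = max(0, 1) = 1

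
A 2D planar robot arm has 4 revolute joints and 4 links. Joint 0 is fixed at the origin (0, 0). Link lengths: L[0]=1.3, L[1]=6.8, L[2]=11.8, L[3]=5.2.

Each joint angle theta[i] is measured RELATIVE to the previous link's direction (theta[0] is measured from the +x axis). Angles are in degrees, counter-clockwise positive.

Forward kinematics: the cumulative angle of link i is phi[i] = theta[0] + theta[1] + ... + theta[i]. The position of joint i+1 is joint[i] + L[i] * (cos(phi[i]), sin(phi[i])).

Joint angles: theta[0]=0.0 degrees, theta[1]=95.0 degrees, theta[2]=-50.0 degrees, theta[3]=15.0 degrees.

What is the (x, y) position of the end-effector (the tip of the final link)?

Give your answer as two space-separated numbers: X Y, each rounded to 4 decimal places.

Answer: 11.6512 19.6213

Derivation:
joint[0] = (0.0000, 0.0000)  (base)
link 0: phi[0] = 0 = 0 deg
  cos(0 deg) = 1.0000, sin(0 deg) = 0.0000
  joint[1] = (0.0000, 0.0000) + 1.3 * (1.0000, 0.0000) = (0.0000 + 1.3000, 0.0000 + 0.0000) = (1.3000, 0.0000)
link 1: phi[1] = 0 + 95 = 95 deg
  cos(95 deg) = -0.0872, sin(95 deg) = 0.9962
  joint[2] = (1.3000, 0.0000) + 6.8 * (-0.0872, 0.9962) = (1.3000 + -0.5927, 0.0000 + 6.7741) = (0.7073, 6.7741)
link 2: phi[2] = 0 + 95 + -50 = 45 deg
  cos(45 deg) = 0.7071, sin(45 deg) = 0.7071
  joint[3] = (0.7073, 6.7741) + 11.8 * (0.7071, 0.7071) = (0.7073 + 8.3439, 6.7741 + 8.3439) = (9.0512, 15.1180)
link 3: phi[3] = 0 + 95 + -50 + 15 = 60 deg
  cos(60 deg) = 0.5000, sin(60 deg) = 0.8660
  joint[4] = (9.0512, 15.1180) + 5.2 * (0.5000, 0.8660) = (9.0512 + 2.6000, 15.1180 + 4.5033) = (11.6512, 19.6213)
End effector: (11.6512, 19.6213)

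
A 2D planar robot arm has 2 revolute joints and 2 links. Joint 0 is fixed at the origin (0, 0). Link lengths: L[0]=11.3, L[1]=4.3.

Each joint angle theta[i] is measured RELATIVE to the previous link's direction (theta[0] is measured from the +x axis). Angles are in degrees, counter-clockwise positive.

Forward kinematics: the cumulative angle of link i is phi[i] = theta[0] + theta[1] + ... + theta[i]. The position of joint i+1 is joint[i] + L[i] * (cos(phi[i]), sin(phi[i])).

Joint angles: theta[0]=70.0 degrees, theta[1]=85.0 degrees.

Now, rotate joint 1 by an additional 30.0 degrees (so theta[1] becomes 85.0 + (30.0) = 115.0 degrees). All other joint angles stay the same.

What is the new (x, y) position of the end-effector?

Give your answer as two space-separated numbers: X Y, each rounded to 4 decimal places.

Answer: -0.4188 10.2438

Derivation:
joint[0] = (0.0000, 0.0000)  (base)
link 0: phi[0] = 70 = 70 deg
  cos(70 deg) = 0.3420, sin(70 deg) = 0.9397
  joint[1] = (0.0000, 0.0000) + 11.3 * (0.3420, 0.9397) = (0.0000 + 3.8648, 0.0000 + 10.6185) = (3.8648, 10.6185)
link 1: phi[1] = 70 + 115 = 185 deg
  cos(185 deg) = -0.9962, sin(185 deg) = -0.0872
  joint[2] = (3.8648, 10.6185) + 4.3 * (-0.9962, -0.0872) = (3.8648 + -4.2836, 10.6185 + -0.3748) = (-0.4188, 10.2438)
End effector: (-0.4188, 10.2438)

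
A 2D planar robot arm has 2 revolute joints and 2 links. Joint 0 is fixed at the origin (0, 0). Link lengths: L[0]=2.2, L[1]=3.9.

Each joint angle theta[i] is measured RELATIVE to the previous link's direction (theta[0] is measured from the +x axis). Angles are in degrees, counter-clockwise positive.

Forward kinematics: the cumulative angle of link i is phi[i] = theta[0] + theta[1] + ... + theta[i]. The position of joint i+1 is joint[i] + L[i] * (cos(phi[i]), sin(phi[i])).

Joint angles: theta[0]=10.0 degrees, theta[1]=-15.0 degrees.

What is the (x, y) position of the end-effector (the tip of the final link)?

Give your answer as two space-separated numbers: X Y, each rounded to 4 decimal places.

Answer: 6.0517 0.0421

Derivation:
joint[0] = (0.0000, 0.0000)  (base)
link 0: phi[0] = 10 = 10 deg
  cos(10 deg) = 0.9848, sin(10 deg) = 0.1736
  joint[1] = (0.0000, 0.0000) + 2.2 * (0.9848, 0.1736) = (0.0000 + 2.1666, 0.0000 + 0.3820) = (2.1666, 0.3820)
link 1: phi[1] = 10 + -15 = -5 deg
  cos(-5 deg) = 0.9962, sin(-5 deg) = -0.0872
  joint[2] = (2.1666, 0.3820) + 3.9 * (0.9962, -0.0872) = (2.1666 + 3.8852, 0.3820 + -0.3399) = (6.0517, 0.0421)
End effector: (6.0517, 0.0421)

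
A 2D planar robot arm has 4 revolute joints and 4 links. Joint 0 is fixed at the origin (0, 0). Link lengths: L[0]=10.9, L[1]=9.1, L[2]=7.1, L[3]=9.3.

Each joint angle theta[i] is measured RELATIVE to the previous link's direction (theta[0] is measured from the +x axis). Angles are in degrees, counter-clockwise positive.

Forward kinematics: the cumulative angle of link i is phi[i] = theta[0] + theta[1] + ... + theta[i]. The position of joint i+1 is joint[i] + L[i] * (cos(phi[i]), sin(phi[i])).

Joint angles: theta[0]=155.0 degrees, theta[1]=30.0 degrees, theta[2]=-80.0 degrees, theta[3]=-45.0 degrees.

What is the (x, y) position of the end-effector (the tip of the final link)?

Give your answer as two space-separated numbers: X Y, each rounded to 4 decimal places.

Answer: -16.1317 18.7255

Derivation:
joint[0] = (0.0000, 0.0000)  (base)
link 0: phi[0] = 155 = 155 deg
  cos(155 deg) = -0.9063, sin(155 deg) = 0.4226
  joint[1] = (0.0000, 0.0000) + 10.9 * (-0.9063, 0.4226) = (0.0000 + -9.8788, 0.0000 + 4.6065) = (-9.8788, 4.6065)
link 1: phi[1] = 155 + 30 = 185 deg
  cos(185 deg) = -0.9962, sin(185 deg) = -0.0872
  joint[2] = (-9.8788, 4.6065) + 9.1 * (-0.9962, -0.0872) = (-9.8788 + -9.0654, 4.6065 + -0.7931) = (-18.9441, 3.8134)
link 2: phi[2] = 155 + 30 + -80 = 105 deg
  cos(105 deg) = -0.2588, sin(105 deg) = 0.9659
  joint[3] = (-18.9441, 3.8134) + 7.1 * (-0.2588, 0.9659) = (-18.9441 + -1.8376, 3.8134 + 6.8581) = (-20.7817, 10.6715)
link 3: phi[3] = 155 + 30 + -80 + -45 = 60 deg
  cos(60 deg) = 0.5000, sin(60 deg) = 0.8660
  joint[4] = (-20.7817, 10.6715) + 9.3 * (0.5000, 0.8660) = (-20.7817 + 4.6500, 10.6715 + 8.0540) = (-16.1317, 18.7255)
End effector: (-16.1317, 18.7255)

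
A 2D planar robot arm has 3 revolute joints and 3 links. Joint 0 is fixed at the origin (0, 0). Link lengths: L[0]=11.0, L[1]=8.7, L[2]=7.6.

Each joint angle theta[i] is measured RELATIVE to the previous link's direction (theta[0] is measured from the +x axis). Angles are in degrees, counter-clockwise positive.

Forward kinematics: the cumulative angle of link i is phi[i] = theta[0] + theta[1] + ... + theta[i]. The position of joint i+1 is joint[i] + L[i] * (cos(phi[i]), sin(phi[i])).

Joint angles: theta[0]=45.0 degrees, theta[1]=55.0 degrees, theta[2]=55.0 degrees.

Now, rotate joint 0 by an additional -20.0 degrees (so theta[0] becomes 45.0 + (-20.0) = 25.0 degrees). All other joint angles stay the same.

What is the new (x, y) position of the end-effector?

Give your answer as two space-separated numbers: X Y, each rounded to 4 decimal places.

joint[0] = (0.0000, 0.0000)  (base)
link 0: phi[0] = 25 = 25 deg
  cos(25 deg) = 0.9063, sin(25 deg) = 0.4226
  joint[1] = (0.0000, 0.0000) + 11 * (0.9063, 0.4226) = (0.0000 + 9.9694, 0.0000 + 4.6488) = (9.9694, 4.6488)
link 1: phi[1] = 25 + 55 = 80 deg
  cos(80 deg) = 0.1736, sin(80 deg) = 0.9848
  joint[2] = (9.9694, 4.6488) + 8.7 * (0.1736, 0.9848) = (9.9694 + 1.5107, 4.6488 + 8.5678) = (11.4801, 13.2166)
link 2: phi[2] = 25 + 55 + 55 = 135 deg
  cos(135 deg) = -0.7071, sin(135 deg) = 0.7071
  joint[3] = (11.4801, 13.2166) + 7.6 * (-0.7071, 0.7071) = (11.4801 + -5.3740, 13.2166 + 5.3740) = (6.1061, 18.5906)
End effector: (6.1061, 18.5906)

Answer: 6.1061 18.5906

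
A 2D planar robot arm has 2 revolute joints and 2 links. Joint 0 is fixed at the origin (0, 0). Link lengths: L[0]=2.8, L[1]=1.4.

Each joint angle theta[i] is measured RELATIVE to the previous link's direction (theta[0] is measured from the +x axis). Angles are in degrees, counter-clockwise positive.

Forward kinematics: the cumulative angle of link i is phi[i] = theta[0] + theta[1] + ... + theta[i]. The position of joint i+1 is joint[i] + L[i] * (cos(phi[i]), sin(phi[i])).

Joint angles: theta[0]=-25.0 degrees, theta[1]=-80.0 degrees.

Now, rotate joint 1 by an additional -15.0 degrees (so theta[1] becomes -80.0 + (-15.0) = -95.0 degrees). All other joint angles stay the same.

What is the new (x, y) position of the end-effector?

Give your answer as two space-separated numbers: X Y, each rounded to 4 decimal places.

joint[0] = (0.0000, 0.0000)  (base)
link 0: phi[0] = -25 = -25 deg
  cos(-25 deg) = 0.9063, sin(-25 deg) = -0.4226
  joint[1] = (0.0000, 0.0000) + 2.8 * (0.9063, -0.4226) = (0.0000 + 2.5377, 0.0000 + -1.1833) = (2.5377, -1.1833)
link 1: phi[1] = -25 + -95 = -120 deg
  cos(-120 deg) = -0.5000, sin(-120 deg) = -0.8660
  joint[2] = (2.5377, -1.1833) + 1.4 * (-0.5000, -0.8660) = (2.5377 + -0.7000, -1.1833 + -1.2124) = (1.8377, -2.3958)
End effector: (1.8377, -2.3958)

Answer: 1.8377 -2.3958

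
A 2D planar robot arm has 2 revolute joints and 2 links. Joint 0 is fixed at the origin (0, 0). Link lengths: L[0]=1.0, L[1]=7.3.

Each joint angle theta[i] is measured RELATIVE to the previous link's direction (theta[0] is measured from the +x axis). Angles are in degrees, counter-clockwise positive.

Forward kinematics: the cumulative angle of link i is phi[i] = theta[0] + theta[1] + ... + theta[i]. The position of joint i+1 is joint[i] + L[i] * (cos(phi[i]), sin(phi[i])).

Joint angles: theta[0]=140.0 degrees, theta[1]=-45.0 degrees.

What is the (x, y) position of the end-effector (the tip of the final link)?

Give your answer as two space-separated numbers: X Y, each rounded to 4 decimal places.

joint[0] = (0.0000, 0.0000)  (base)
link 0: phi[0] = 140 = 140 deg
  cos(140 deg) = -0.7660, sin(140 deg) = 0.6428
  joint[1] = (0.0000, 0.0000) + 1 * (-0.7660, 0.6428) = (0.0000 + -0.7660, 0.0000 + 0.6428) = (-0.7660, 0.6428)
link 1: phi[1] = 140 + -45 = 95 deg
  cos(95 deg) = -0.0872, sin(95 deg) = 0.9962
  joint[2] = (-0.7660, 0.6428) + 7.3 * (-0.0872, 0.9962) = (-0.7660 + -0.6362, 0.6428 + 7.2722) = (-1.4023, 7.9150)
End effector: (-1.4023, 7.9150)

Answer: -1.4023 7.9150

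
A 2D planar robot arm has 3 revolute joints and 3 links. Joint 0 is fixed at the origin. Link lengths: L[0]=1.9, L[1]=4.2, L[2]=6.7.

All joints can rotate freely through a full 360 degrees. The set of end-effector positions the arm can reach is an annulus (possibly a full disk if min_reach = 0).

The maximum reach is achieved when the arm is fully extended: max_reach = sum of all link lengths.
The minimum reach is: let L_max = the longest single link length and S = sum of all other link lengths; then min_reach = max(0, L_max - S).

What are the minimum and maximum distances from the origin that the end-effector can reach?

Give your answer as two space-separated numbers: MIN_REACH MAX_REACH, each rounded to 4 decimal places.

Answer: 0.6000 12.8000

Derivation:
Link lengths: [1.9, 4.2, 6.7]
max_reach = 1.9 + 4.2 + 6.7 = 12.8
L_max = max([1.9, 4.2, 6.7]) = 6.7
S (sum of others) = 12.8 - 6.7 = 6.1
min_reach = max(0, 6.7 - 6.1) = max(0, 0.6) = 0.6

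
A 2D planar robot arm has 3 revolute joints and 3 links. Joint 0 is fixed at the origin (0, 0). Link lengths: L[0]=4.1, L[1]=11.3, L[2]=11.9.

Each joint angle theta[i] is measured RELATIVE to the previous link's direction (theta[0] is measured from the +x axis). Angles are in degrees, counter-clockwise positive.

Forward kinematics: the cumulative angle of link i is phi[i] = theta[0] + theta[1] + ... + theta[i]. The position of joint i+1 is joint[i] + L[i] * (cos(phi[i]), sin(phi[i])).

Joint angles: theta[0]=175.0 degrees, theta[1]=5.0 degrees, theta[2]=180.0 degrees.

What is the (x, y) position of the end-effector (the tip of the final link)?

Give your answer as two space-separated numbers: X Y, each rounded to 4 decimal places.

Answer: -3.4844 0.3573

Derivation:
joint[0] = (0.0000, 0.0000)  (base)
link 0: phi[0] = 175 = 175 deg
  cos(175 deg) = -0.9962, sin(175 deg) = 0.0872
  joint[1] = (0.0000, 0.0000) + 4.1 * (-0.9962, 0.0872) = (0.0000 + -4.0844, 0.0000 + 0.3573) = (-4.0844, 0.3573)
link 1: phi[1] = 175 + 5 = 180 deg
  cos(180 deg) = -1.0000, sin(180 deg) = 0.0000
  joint[2] = (-4.0844, 0.3573) + 11.3 * (-1.0000, 0.0000) = (-4.0844 + -11.3000, 0.3573 + 0.0000) = (-15.3844, 0.3573)
link 2: phi[2] = 175 + 5 + 180 = 360 deg
  cos(360 deg) = 1.0000, sin(360 deg) = -0.0000
  joint[3] = (-15.3844, 0.3573) + 11.9 * (1.0000, -0.0000) = (-15.3844 + 11.9000, 0.3573 + -0.0000) = (-3.4844, 0.3573)
End effector: (-3.4844, 0.3573)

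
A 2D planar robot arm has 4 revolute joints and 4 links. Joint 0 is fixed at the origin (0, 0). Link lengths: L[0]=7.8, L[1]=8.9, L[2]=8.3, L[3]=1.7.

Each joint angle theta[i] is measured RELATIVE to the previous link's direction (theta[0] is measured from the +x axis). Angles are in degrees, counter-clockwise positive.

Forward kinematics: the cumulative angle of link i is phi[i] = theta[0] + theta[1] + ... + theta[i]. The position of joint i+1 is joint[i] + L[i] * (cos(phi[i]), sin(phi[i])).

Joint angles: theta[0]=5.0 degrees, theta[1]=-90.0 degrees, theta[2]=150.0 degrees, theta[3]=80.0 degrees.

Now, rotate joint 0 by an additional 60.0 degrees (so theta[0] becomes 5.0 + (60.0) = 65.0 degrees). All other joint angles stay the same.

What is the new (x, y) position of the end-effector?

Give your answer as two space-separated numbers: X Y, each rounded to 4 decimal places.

joint[0] = (0.0000, 0.0000)  (base)
link 0: phi[0] = 65 = 65 deg
  cos(65 deg) = 0.4226, sin(65 deg) = 0.9063
  joint[1] = (0.0000, 0.0000) + 7.8 * (0.4226, 0.9063) = (0.0000 + 3.2964, 0.0000 + 7.0692) = (3.2964, 7.0692)
link 1: phi[1] = 65 + -90 = -25 deg
  cos(-25 deg) = 0.9063, sin(-25 deg) = -0.4226
  joint[2] = (3.2964, 7.0692) + 8.9 * (0.9063, -0.4226) = (3.2964 + 8.0661, 7.0692 + -3.7613) = (11.3626, 3.3079)
link 2: phi[2] = 65 + -90 + 150 = 125 deg
  cos(125 deg) = -0.5736, sin(125 deg) = 0.8192
  joint[3] = (11.3626, 3.3079) + 8.3 * (-0.5736, 0.8192) = (11.3626 + -4.7607, 3.3079 + 6.7990) = (6.6019, 10.1069)
link 3: phi[3] = 65 + -90 + 150 + 80 = 205 deg
  cos(205 deg) = -0.9063, sin(205 deg) = -0.4226
  joint[4] = (6.6019, 10.1069) + 1.7 * (-0.9063, -0.4226) = (6.6019 + -1.5407, 10.1069 + -0.7185) = (5.0612, 9.3884)
End effector: (5.0612, 9.3884)

Answer: 5.0612 9.3884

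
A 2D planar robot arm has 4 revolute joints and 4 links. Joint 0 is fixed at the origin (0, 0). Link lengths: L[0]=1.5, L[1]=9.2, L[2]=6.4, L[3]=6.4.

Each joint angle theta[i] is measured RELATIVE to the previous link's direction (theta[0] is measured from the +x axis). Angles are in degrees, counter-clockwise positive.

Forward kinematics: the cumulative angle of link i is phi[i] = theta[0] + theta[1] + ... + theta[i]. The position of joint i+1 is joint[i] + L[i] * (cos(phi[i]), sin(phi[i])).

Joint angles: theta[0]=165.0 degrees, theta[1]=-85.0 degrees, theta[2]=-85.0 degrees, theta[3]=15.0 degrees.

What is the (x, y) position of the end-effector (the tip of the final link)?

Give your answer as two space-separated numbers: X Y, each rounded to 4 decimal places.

Answer: 12.8271 10.0020

Derivation:
joint[0] = (0.0000, 0.0000)  (base)
link 0: phi[0] = 165 = 165 deg
  cos(165 deg) = -0.9659, sin(165 deg) = 0.2588
  joint[1] = (0.0000, 0.0000) + 1.5 * (-0.9659, 0.2588) = (0.0000 + -1.4489, 0.0000 + 0.3882) = (-1.4489, 0.3882)
link 1: phi[1] = 165 + -85 = 80 deg
  cos(80 deg) = 0.1736, sin(80 deg) = 0.9848
  joint[2] = (-1.4489, 0.3882) + 9.2 * (0.1736, 0.9848) = (-1.4489 + 1.5976, 0.3882 + 9.0602) = (0.1487, 9.4485)
link 2: phi[2] = 165 + -85 + -85 = -5 deg
  cos(-5 deg) = 0.9962, sin(-5 deg) = -0.0872
  joint[3] = (0.1487, 9.4485) + 6.4 * (0.9962, -0.0872) = (0.1487 + 6.3756, 9.4485 + -0.5578) = (6.5243, 8.8907)
link 3: phi[3] = 165 + -85 + -85 + 15 = 10 deg
  cos(10 deg) = 0.9848, sin(10 deg) = 0.1736
  joint[4] = (6.5243, 8.8907) + 6.4 * (0.9848, 0.1736) = (6.5243 + 6.3028, 8.8907 + 1.1113) = (12.8271, 10.0020)
End effector: (12.8271, 10.0020)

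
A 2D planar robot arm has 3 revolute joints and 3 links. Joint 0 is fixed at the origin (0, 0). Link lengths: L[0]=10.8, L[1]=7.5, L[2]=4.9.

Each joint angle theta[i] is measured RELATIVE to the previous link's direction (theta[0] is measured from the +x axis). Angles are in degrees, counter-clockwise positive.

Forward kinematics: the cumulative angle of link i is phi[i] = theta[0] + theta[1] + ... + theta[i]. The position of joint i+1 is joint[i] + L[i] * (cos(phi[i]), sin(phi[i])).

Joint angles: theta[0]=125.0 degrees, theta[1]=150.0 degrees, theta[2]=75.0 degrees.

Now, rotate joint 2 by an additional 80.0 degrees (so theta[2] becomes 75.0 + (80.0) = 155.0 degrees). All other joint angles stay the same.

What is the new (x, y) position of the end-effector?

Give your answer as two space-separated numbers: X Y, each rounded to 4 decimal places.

joint[0] = (0.0000, 0.0000)  (base)
link 0: phi[0] = 125 = 125 deg
  cos(125 deg) = -0.5736, sin(125 deg) = 0.8192
  joint[1] = (0.0000, 0.0000) + 10.8 * (-0.5736, 0.8192) = (0.0000 + -6.1946, 0.0000 + 8.8468) = (-6.1946, 8.8468)
link 1: phi[1] = 125 + 150 = 275 deg
  cos(275 deg) = 0.0872, sin(275 deg) = -0.9962
  joint[2] = (-6.1946, 8.8468) + 7.5 * (0.0872, -0.9962) = (-6.1946 + 0.6537, 8.8468 + -7.4715) = (-5.5410, 1.3754)
link 2: phi[2] = 125 + 150 + 155 = 430 deg
  cos(430 deg) = 0.3420, sin(430 deg) = 0.9397
  joint[3] = (-5.5410, 1.3754) + 4.9 * (0.3420, 0.9397) = (-5.5410 + 1.6759, 1.3754 + 4.6045) = (-3.8651, 5.9799)
End effector: (-3.8651, 5.9799)

Answer: -3.8651 5.9799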